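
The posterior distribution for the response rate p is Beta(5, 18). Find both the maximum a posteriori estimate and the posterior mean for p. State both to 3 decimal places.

p_MAP = 0.190, E[p|data] = 0.217

Mode = (5−1)/(5+18−2) = 4/21 = 0.190.
Mean = 5/(5+18) = 5/23 = 0.217.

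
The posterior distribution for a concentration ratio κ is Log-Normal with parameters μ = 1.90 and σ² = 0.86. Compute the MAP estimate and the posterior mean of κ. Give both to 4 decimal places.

κ_MAP = 2.8292, E[κ|data] = 10.2779

Mode = exp(μ − σ²) = exp(1.04) = 2.8292.
Mean = exp(μ + σ²/2) = exp(2.330) = 10.2779.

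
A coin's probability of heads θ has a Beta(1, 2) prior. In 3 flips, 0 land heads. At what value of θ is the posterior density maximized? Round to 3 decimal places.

0.000

Posterior: Beta(1+0, 2+3) = Beta(1, 5).
Since α = 1 ≤ 1 and β > 1, the Beta density is monotone decreasing on [0,1]; the mode is at 0.
Mean = 1/(1+5) = 0.167.
This is the posterior mode — the MAP estimate.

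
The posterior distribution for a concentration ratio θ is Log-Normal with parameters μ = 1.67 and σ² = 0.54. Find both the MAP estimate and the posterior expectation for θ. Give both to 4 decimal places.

MAP estimate = 3.0957, posterior expectation = 6.9588

Mode = exp(μ − σ²) = exp(1.13) = 3.0957.
Mean = exp(μ + σ²/2) = exp(1.940) = 6.9588.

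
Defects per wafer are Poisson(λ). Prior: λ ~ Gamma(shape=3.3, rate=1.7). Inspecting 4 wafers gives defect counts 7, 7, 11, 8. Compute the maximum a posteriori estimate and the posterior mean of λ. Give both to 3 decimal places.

Σ counts = 33. Posterior: Gamma(shape = 3.3+33 = 36.3, rate = 1.7+4 = 5.7).
Mode = (α−1)/β = 35.3/5.7 = 6.193.
Mean = α/β = 36.3/5.7 = 6.368.

MAP: 6.193. Posterior mean: 6.368.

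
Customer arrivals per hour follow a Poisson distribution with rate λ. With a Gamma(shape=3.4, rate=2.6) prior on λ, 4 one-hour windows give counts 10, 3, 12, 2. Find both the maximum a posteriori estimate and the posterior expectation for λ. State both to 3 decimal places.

Σ counts = 27. Posterior: Gamma(shape = 3.4+27 = 30.4, rate = 2.6+4 = 6.6).
Mode = (α−1)/β = 29.4/6.6 = 4.455.
Mean = α/β = 30.4/6.6 = 4.606.

maximum a posteriori estimate = 4.455, posterior expectation = 4.606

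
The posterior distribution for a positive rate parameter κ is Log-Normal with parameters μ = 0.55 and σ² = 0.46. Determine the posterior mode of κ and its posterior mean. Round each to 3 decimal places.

Mode = exp(μ − σ²) = exp(0.09) = 1.094.
Mean = exp(μ + σ²/2) = exp(0.780) = 2.181.
The mean is pulled above the mode by the posterior's right skew.

MAP = 1.094, posterior mean = 2.181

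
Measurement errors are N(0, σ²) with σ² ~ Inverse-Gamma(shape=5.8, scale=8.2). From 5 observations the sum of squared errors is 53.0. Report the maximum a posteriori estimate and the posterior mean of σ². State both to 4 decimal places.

Posterior: Inverse-Gamma(shape = 5.8+5/2 = 8.3, scale = 8.2+53.0/2 = 34.7).
Mode = β/(α+1) = 34.7/9.3 = 3.7312.
Mean = β/(α−1) = 34.7/7.3 = 4.7534.

maximum a posteriori estimate = 3.7312, posterior mean = 4.7534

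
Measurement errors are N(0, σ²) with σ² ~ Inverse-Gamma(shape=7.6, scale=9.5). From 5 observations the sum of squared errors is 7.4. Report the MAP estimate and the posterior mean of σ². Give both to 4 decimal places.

Posterior: Inverse-Gamma(shape = 7.6+5/2 = 10.1, scale = 9.5+7.4/2 = 13.2).
Mode = β/(α+1) = 13.2/11.1 = 1.1892.
Mean = β/(α−1) = 13.2/9.1 = 1.4505.
The mean is pulled above the mode by the posterior's right skew.

MAP estimate = 1.1892, posterior mean = 1.4505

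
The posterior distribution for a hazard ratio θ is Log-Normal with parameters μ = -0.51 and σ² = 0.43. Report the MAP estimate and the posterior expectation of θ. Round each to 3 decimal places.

Mode = exp(μ − σ²) = exp(-0.94) = 0.391.
Mean = exp(μ + σ²/2) = exp(-0.295) = 0.745.
The mean is pulled above the mode by the posterior's right skew.

MAP = 0.391; posterior mean = 0.745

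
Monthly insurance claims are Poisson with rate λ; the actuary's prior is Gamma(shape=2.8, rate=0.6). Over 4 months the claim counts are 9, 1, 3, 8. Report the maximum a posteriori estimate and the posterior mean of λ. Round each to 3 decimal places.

Σ counts = 21. Posterior: Gamma(shape = 2.8+21 = 23.8, rate = 0.6+4 = 4.6).
Mode = (α−1)/β = 22.8/4.6 = 4.957.
Mean = α/β = 23.8/4.6 = 5.174.
Mean > mode: the posterior has a right tail.

MAP = 4.957, posterior mean = 5.174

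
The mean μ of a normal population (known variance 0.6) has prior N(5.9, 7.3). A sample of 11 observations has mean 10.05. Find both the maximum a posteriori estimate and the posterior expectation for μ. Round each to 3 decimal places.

Posterior for μ is Normal. Precision-weighted mean: (1/7.3·5.9 + 11/0.6·10.05) / (1/7.3 + 11/0.6) = 10.019.
A Normal posterior is symmetric, so mode = mean.

MAP = 10.019; posterior mean = 10.019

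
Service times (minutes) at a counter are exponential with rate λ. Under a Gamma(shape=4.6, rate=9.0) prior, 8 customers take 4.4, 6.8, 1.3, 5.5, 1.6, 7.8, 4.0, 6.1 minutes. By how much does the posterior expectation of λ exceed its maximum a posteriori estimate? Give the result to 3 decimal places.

0.022

Σ times = 37.5. Posterior: Gamma(shape = 4.6+8 = 12.6, rate = 9.0+37.5 = 46.5).
Mode = (α−1)/β = 11.6/46.5 = 0.249.
Mean = α/β = 12.6/46.5 = 0.271.
Difference = 0.271 − 0.249 = 0.022.
The mean is pulled above the mode by the posterior's right skew.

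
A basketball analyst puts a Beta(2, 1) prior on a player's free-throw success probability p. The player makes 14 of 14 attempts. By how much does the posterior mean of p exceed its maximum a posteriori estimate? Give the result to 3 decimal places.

-0.059

Posterior: Beta(2+14, 1+0) = Beta(16, 1).
Since β = 1 ≤ 1 and α > 1, the Beta density is monotone increasing on [0,1]; the mode is at 1.
Mean = 16/(16+1) = 0.941.
Difference = 0.941 − 1.000 = -0.059.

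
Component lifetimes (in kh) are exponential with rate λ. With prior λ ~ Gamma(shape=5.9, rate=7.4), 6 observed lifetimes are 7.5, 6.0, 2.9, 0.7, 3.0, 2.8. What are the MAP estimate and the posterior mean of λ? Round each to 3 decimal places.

Σ times = 22.9. Posterior: Gamma(shape = 5.9+6 = 11.9, rate = 7.4+22.9 = 30.3).
Mode = (α−1)/β = 10.9/30.3 = 0.360.
Mean = α/β = 11.9/30.3 = 0.393.

λ_MAP = 0.360, E[λ|data] = 0.393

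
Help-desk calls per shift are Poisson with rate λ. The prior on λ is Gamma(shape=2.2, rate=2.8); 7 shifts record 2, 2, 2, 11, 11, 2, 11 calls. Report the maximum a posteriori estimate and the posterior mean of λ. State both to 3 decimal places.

MAP: 4.306. Posterior mean: 4.408.

Σ counts = 41. Posterior: Gamma(shape = 2.2+41 = 43.2, rate = 2.8+7 = 9.8).
Mode = (α−1)/β = 42.2/9.8 = 4.306.
Mean = α/β = 43.2/9.8 = 4.408.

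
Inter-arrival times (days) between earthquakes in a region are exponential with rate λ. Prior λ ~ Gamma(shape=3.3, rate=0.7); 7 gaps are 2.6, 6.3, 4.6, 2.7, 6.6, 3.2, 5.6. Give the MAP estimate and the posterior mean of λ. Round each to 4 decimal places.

MAP = 0.2879, posterior mean = 0.3189

Σ times = 31.6. Posterior: Gamma(shape = 3.3+7 = 10.3, rate = 0.7+31.6 = 32.3).
Mode = (α−1)/β = 9.3/32.3 = 0.2879.
Mean = α/β = 10.3/32.3 = 0.3189.
The posterior is right-skewed, so the mean exceeds the mode.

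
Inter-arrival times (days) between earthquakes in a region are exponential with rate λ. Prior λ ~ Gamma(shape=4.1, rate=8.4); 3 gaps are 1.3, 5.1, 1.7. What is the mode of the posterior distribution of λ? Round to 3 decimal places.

Σ times = 8.1. Posterior: Gamma(shape = 4.1+3 = 7.1, rate = 8.4+8.1 = 16.5).
Mode = (α−1)/β = 6.1/16.5 = 0.370.
Mean = α/β = 7.1/16.5 = 0.430.
This is the posterior mode — the MAP estimate.

0.370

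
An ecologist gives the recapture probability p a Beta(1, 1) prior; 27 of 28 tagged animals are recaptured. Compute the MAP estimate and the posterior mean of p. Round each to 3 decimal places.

MAP estimate = 0.964, posterior mean = 0.933

Posterior: Beta(1+27, 1+1) = Beta(28, 2).
Mode = (28−1)/(28+2−2) = 27/28 = 0.964.
With a flat prior the MAP equals the MLE, 27/28.
Mean = 28/(28+2) = 28/30 = 0.933.
Mode > mean: the posterior has a left tail.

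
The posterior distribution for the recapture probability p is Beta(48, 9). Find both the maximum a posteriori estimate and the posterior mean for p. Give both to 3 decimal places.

MAP = 0.855; posterior mean = 0.842

Mode = (48−1)/(48+9−2) = 47/55 = 0.855.
Mean = 48/(48+9) = 48/57 = 0.842.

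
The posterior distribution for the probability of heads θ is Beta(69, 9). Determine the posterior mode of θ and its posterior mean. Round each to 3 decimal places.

MAP = 0.895; posterior mean = 0.885

Mode = (69−1)/(69+9−2) = 68/76 = 0.895.
Mean = 69/(69+9) = 69/78 = 0.885.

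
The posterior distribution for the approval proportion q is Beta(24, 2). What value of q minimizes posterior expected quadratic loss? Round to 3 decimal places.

0.923

Mode = (24−1)/(24+2−2) = 23/24 = 0.958.
Mean = 24/(24+2) = 24/26 = 0.923.
Quadratic loss ⇒ the optimal estimator is the posterior mean.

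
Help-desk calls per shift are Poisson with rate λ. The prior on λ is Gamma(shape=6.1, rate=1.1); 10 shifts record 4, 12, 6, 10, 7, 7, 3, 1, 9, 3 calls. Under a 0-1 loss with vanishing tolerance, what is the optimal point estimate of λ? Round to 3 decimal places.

6.045

Σ counts = 62. Posterior: Gamma(shape = 6.1+62 = 68.1, rate = 1.1+10 = 11.1).
Mode = (α−1)/β = 67.1/11.1 = 6.045.
Mean = α/β = 68.1/11.1 = 6.135.
This is the posterior mode — the MAP estimate.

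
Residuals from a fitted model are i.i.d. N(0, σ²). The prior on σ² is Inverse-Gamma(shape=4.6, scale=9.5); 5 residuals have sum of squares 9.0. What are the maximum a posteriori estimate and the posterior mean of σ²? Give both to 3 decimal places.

Posterior: Inverse-Gamma(shape = 4.6+5/2 = 7.1, scale = 9.5+9.0/2 = 14.0).
Mode = β/(α+1) = 14.0/8.1 = 1.728.
Mean = β/(α−1) = 14.0/6.1 = 2.295.

MAP = 1.728; posterior mean = 2.295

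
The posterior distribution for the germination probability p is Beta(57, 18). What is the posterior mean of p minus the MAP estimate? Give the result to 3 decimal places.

-0.007

Mode = (57−1)/(57+18−2) = 56/73 = 0.767.
Mean = 57/(57+18) = 57/75 = 0.760.
Difference = 0.760 − 0.767 = -0.007.
The mean is pulled below the mode by the posterior's left skew.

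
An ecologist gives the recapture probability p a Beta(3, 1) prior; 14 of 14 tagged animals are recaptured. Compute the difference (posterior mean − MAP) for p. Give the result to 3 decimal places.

-0.056

Posterior: Beta(3+14, 1+0) = Beta(17, 1).
Since β = 1 ≤ 1 and α > 1, the Beta density is monotone increasing on [0,1]; the mode is at 1.
Mean = 17/(17+1) = 0.944.
Difference = 0.944 − 1.000 = -0.056.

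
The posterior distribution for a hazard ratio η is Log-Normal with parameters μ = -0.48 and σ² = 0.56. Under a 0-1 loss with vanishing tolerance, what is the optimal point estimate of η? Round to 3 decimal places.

0.353

Mode = exp(μ − σ²) = exp(-1.04) = 0.353.
Mean = exp(μ + σ²/2) = exp(-0.200) = 0.819.
This is the posterior mode — the MAP estimate.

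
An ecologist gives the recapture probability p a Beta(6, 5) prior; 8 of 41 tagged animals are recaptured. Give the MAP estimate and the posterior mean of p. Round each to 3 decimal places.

MAP: 0.260. Posterior mean: 0.269.

Posterior: Beta(6+8, 5+33) = Beta(14, 38).
Mode = (14−1)/(14+38−2) = 13/50 = 0.260.
Mean = 14/(14+38) = 14/52 = 0.269.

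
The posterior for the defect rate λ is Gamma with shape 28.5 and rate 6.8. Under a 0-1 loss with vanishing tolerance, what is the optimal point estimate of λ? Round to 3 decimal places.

4.044

Mode = (α−1)/β = 27.5/6.8 = 4.044.
Mean = α/β = 28.5/6.8 = 4.191.
This is the posterior mode — the MAP estimate.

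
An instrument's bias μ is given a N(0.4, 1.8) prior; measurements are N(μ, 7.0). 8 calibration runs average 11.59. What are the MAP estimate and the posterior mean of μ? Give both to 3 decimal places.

MAP estimate = 7.930, posterior mean = 7.930

Posterior for μ is Normal. Precision-weighted mean: (1/1.8·0.4 + 8/7.0·11.59) / (1/1.8 + 8/7.0) = 7.930.
A Normal posterior is symmetric, so mode = mean.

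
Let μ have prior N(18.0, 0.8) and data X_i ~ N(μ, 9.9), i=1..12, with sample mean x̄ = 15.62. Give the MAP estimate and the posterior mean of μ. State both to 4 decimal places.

Posterior for μ is Normal. Precision-weighted mean: (1/0.8·18.0 + 12/9.9·15.62) / (1/0.8 + 12/9.9) = 16.8283.
A Normal posterior is symmetric, so mode = mean.

MAP = 16.8283, posterior mean = 16.8283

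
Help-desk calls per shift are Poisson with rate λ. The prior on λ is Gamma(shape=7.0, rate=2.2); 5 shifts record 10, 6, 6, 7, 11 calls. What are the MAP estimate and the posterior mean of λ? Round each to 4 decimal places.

MAP = 6.3889, posterior mean = 6.5278

Σ counts = 40. Posterior: Gamma(shape = 7.0+40 = 47.0, rate = 2.2+5 = 7.2).
Mode = (α−1)/β = 46.0/7.2 = 6.3889.
Mean = α/β = 47.0/7.2 = 6.5278.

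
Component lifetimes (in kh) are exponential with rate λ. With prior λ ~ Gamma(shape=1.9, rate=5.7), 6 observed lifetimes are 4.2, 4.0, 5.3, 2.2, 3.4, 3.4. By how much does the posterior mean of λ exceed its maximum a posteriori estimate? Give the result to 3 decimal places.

Σ times = 22.5. Posterior: Gamma(shape = 1.9+6 = 7.9, rate = 5.7+22.5 = 28.2).
Mode = (α−1)/β = 6.9/28.2 = 0.245.
Mean = α/β = 7.9/28.2 = 0.280.
Difference = 0.280 − 0.245 = 0.035.

0.035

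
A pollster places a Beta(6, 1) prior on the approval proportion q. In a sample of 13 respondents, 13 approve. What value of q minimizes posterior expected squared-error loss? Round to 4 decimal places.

Posterior: Beta(6+13, 1+0) = Beta(19, 1).
Since β = 1 ≤ 1 and α > 1, the Beta density is monotone increasing on [0,1]; the mode is at 1.
Mean = 19/(19+1) = 0.9500.
Squared-error loss ⇒ the optimal estimator is the posterior mean.

0.9500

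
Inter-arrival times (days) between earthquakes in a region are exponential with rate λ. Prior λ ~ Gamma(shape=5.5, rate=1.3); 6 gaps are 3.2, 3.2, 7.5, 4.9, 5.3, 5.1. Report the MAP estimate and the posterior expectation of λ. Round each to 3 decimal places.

MAP: 0.344. Posterior mean: 0.377.

Σ times = 29.2. Posterior: Gamma(shape = 5.5+6 = 11.5, rate = 1.3+29.2 = 30.5).
Mode = (α−1)/β = 10.5/30.5 = 0.344.
Mean = α/β = 11.5/30.5 = 0.377.
Right-skewed posterior ⇒ mode < mean.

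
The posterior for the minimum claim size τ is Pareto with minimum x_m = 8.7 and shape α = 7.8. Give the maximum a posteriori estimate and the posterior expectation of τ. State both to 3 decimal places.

The Pareto density is strictly decreasing on [x_m, ∞), so the mode is x_m = 8.700.
Mean = α·x_m/(α−1) = 7.8·8.7/6.8 = 9.979.

MAP: 8.700. Posterior mean: 9.979.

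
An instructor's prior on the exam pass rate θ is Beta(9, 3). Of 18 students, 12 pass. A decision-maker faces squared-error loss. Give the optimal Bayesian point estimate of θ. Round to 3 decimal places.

0.700

Posterior: Beta(9+12, 3+6) = Beta(21, 9).
Mode = (21−1)/(21+9−2) = 20/28 = 0.714.
Mean = 21/(21+9) = 21/30 = 0.700.
Squared-error loss ⇒ the optimal estimator is the posterior mean.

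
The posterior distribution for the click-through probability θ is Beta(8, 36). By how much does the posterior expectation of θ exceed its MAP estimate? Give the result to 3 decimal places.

Mode = (8−1)/(8+36−2) = 7/42 = 0.167.
Mean = 8/(8+36) = 8/44 = 0.182.
Difference = 0.182 − 0.167 = 0.015.

0.015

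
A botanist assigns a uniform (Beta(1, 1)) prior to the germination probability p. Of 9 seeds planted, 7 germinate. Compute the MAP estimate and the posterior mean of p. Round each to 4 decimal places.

MAP estimate = 0.7778, posterior mean = 0.7273

Posterior: Beta(1+7, 1+2) = Beta(8, 3).
Mode = (8−1)/(8+3−2) = 7/9 = 0.7778.
With a flat prior the MAP equals the MLE, 7/9.
Mean = 8/(8+3) = 8/11 = 0.7273.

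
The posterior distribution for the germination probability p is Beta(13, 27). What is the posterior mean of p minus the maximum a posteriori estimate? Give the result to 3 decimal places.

Mode = (13−1)/(13+27−2) = 12/38 = 0.316.
Mean = 13/(13+27) = 13/40 = 0.325.
Difference = 0.325 − 0.316 = 0.009.

0.009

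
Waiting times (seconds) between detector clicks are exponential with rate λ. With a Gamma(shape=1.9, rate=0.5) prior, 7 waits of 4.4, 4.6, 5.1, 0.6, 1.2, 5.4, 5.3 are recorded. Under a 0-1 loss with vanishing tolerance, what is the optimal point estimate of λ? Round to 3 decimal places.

0.292

Σ times = 26.6. Posterior: Gamma(shape = 1.9+7 = 8.9, rate = 0.5+26.6 = 27.1).
Mode = (α−1)/β = 7.9/27.1 = 0.292.
Mean = α/β = 8.9/27.1 = 0.328.
This is the posterior mode — the MAP estimate.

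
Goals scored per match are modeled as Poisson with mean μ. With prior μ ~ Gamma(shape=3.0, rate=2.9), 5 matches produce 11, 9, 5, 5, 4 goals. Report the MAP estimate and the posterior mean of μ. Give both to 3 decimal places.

MAP: 4.557. Posterior mean: 4.684.

Σ counts = 34. Posterior: Gamma(shape = 3.0+34 = 37.0, rate = 2.9+5 = 7.9).
Mode = (α−1)/β = 36.0/7.9 = 4.557.
Mean = α/β = 37.0/7.9 = 4.684.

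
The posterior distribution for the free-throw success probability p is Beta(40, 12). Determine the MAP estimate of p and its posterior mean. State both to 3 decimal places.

p_MAP = 0.780, E[p|data] = 0.769

Mode = (40−1)/(40+12−2) = 39/50 = 0.780.
Mean = 40/(40+12) = 40/52 = 0.769.
Left-skewed posterior ⇒ mean < mode.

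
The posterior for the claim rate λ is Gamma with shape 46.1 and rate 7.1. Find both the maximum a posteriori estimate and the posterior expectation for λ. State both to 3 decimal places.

MAP = 6.352; posterior mean = 6.493

Mode = (α−1)/β = 45.1/7.1 = 6.352.
Mean = α/β = 46.1/7.1 = 6.493.
Right-skewed posterior ⇒ mode < mean.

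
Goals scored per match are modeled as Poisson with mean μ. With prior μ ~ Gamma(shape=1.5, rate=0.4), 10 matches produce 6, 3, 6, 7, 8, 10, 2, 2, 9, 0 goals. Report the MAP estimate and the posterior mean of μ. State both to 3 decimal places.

MAP = 5.144; posterior mean = 5.240

Σ counts = 53. Posterior: Gamma(shape = 1.5+53 = 54.5, rate = 0.4+10 = 10.4).
Mode = (α−1)/β = 53.5/10.4 = 5.144.
Mean = α/β = 54.5/10.4 = 5.240.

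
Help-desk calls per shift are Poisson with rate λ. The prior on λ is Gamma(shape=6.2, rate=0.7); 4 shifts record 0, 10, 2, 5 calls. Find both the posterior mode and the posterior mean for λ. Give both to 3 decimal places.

Σ counts = 17. Posterior: Gamma(shape = 6.2+17 = 23.2, rate = 0.7+4 = 4.7).
Mode = (α−1)/β = 22.2/4.7 = 4.723.
Mean = α/β = 23.2/4.7 = 4.936.
Mean > mode: the posterior has a right tail.

MAP: 4.723. Posterior mean: 4.936.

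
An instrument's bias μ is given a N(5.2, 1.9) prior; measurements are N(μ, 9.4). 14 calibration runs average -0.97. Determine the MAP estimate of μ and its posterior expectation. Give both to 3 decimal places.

Posterior for μ is Normal. Precision-weighted mean: (1/1.9·5.2 + 14/9.4·-0.97) / (1/1.9 + 14/9.4) = 0.641.
A Normal posterior is symmetric, so mode = mean.

μ_MAP = 0.641, E[μ|data] = 0.641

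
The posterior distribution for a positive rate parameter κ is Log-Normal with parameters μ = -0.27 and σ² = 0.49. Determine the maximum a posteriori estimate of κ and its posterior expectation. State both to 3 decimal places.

Mode = exp(μ − σ²) = exp(-0.76) = 0.468.
Mean = exp(μ + σ²/2) = exp(-0.025) = 0.975.

κ_MAP = 0.468, E[κ|data] = 0.975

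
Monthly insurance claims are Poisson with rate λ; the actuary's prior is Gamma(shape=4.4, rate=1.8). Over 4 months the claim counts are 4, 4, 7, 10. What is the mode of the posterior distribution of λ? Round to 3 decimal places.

Σ counts = 25. Posterior: Gamma(shape = 4.4+25 = 29.4, rate = 1.8+4 = 5.8).
Mode = (α−1)/β = 28.4/5.8 = 4.897.
Mean = α/β = 29.4/5.8 = 5.069.
This is the posterior mode — the MAP estimate.

4.897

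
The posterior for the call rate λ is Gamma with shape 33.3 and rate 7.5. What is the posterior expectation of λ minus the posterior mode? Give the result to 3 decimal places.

Mode = (α−1)/β = 32.3/7.5 = 4.307.
Mean = α/β = 33.3/7.5 = 4.440.
Difference = 4.440 − 4.307 = 0.133.

0.133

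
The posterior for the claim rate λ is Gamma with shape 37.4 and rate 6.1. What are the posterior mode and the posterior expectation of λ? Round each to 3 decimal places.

λ_MAP = 5.967, E[λ|data] = 6.131

Mode = (α−1)/β = 36.4/6.1 = 5.967.
Mean = α/β = 37.4/6.1 = 6.131.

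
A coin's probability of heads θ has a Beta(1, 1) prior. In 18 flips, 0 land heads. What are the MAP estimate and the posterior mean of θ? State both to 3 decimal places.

MAP: 0.000. Posterior mean: 0.050.

Posterior: Beta(1+0, 1+18) = Beta(1, 19).
Since α = 1 ≤ 1 and β > 1, the Beta density is monotone decreasing on [0,1]; the mode is at 0.
Mean = 1/(1+19) = 0.050.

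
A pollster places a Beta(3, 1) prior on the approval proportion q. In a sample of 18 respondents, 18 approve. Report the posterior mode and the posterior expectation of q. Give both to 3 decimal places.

Posterior: Beta(3+18, 1+0) = Beta(21, 1).
Since β = 1 ≤ 1 and α > 1, the Beta density is monotone increasing on [0,1]; the mode is at 1.
Mean = 21/(21+1) = 0.955.

MAP = 1.000, posterior mean = 0.955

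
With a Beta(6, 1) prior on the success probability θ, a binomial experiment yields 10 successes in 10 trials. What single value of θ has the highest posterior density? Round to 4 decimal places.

1.0000

Posterior: Beta(6+10, 1+0) = Beta(16, 1).
Since β = 1 ≤ 1 and α > 1, the Beta density is monotone increasing on [0,1]; the mode is at 1.
Mean = 16/(16+1) = 0.9412.
This is the posterior mode — the MAP estimate.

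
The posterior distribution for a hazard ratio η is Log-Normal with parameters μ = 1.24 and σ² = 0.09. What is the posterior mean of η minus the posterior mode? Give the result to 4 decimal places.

0.4565

Mode = exp(μ − σ²) = exp(1.15) = 3.1582.
Mean = exp(μ + σ²/2) = exp(1.285) = 3.6147.
Difference = 3.6147 − 3.1582 = 0.4565.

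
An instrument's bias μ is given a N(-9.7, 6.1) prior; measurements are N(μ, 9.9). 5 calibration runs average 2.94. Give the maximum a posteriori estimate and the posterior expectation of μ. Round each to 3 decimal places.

MAP = -0.157, posterior mean = -0.157

Posterior for μ is Normal. Precision-weighted mean: (1/6.1·-9.7 + 5/9.9·2.94) / (1/6.1 + 5/9.9) = -0.157.
A Normal posterior is symmetric, so mode = mean.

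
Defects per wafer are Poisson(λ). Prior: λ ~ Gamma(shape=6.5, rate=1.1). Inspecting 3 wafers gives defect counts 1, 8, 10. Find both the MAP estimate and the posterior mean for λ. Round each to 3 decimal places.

Σ counts = 19. Posterior: Gamma(shape = 6.5+19 = 25.5, rate = 1.1+3 = 4.1).
Mode = (α−1)/β = 24.5/4.1 = 5.976.
Mean = α/β = 25.5/4.1 = 6.220.
Right-skewed posterior ⇒ mode < mean.

MAP = 5.976; posterior mean = 6.220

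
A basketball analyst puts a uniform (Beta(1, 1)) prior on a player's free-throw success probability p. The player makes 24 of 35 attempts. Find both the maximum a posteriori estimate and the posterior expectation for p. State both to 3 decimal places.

Posterior: Beta(1+24, 1+11) = Beta(25, 12).
Mode = (25−1)/(25+12−2) = 24/35 = 0.686.
Mean = 25/(25+12) = 25/37 = 0.676.

p_MAP = 0.686, E[p|data] = 0.676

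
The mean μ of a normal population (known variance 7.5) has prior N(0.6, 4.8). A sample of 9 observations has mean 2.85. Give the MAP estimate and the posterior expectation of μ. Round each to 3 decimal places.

Posterior for μ is Normal. Precision-weighted mean: (1/4.8·0.6 + 9/7.5·2.85) / (1/4.8 + 9/7.5) = 2.517.
A Normal posterior is symmetric, so mode = mean.

MAP = 2.517, posterior mean = 2.517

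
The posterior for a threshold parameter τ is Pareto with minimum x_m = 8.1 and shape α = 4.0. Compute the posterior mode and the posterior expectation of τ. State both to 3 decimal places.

posterior mode = 8.100, posterior expectation = 10.800

The Pareto density is strictly decreasing on [x_m, ∞), so the mode is x_m = 8.100.
Mean = α·x_m/(α−1) = 4.0·8.1/3.0 = 10.800.
Mean > mode: the posterior has a right tail.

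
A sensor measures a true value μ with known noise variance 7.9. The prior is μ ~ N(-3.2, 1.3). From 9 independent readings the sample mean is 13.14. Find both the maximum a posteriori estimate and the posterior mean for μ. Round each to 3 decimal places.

Posterior for μ is Normal. Precision-weighted mean: (1/1.3·-3.2 + 9/7.9·13.14) / (1/1.3 + 9/7.9) = 6.554.
A Normal posterior is symmetric, so mode = mean.

MAP = 6.554, posterior mean = 6.554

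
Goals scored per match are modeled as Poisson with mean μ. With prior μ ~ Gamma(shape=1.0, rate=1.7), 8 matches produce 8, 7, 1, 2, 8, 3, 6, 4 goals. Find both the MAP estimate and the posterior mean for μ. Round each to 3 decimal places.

Σ counts = 39. Posterior: Gamma(shape = 1.0+39 = 40.0, rate = 1.7+8 = 9.7).
Mode = (α−1)/β = 39.0/9.7 = 4.021.
Mean = α/β = 40.0/9.7 = 4.124.
Right-skewed posterior ⇒ mode < mean.

MAP = 4.021, posterior mean = 4.124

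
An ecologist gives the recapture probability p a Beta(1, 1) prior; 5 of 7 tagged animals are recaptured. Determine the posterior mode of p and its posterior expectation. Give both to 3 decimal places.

MAP = 0.714; posterior mean = 0.667

Posterior: Beta(1+5, 1+2) = Beta(6, 3).
Mode = (6−1)/(6+3−2) = 5/7 = 0.714.
Mean = 6/(6+3) = 6/9 = 0.667.
Mode > mean: the posterior has a left tail.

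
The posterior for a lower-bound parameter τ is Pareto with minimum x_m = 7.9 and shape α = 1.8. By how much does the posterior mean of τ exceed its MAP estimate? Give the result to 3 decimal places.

The Pareto density is strictly decreasing on [x_m, ∞), so the mode is x_m = 7.900.
Mean = α·x_m/(α−1) = 1.8·7.9/0.8 = 17.775.
Difference = 17.775 − 7.900 = 9.875.

9.875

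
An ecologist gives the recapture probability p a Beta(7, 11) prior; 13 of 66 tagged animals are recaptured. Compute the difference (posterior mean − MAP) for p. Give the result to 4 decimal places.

Posterior: Beta(7+13, 11+53) = Beta(20, 64).
Mode = (20−1)/(20+64−2) = 19/82 = 0.2317.
Mean = 20/(20+64) = 20/84 = 0.2381.
Difference = 0.2381 − 0.2317 = 0.0064.
The posterior is right-skewed, so the mean exceeds the mode.

0.0064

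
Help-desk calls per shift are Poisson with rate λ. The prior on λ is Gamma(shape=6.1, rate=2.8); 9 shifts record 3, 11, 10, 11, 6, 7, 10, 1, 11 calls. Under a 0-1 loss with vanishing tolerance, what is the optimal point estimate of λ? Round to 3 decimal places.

6.364

Σ counts = 70. Posterior: Gamma(shape = 6.1+70 = 76.1, rate = 2.8+9 = 11.8).
Mode = (α−1)/β = 75.1/11.8 = 6.364.
Mean = α/β = 76.1/11.8 = 6.449.
This is the posterior mode — the MAP estimate.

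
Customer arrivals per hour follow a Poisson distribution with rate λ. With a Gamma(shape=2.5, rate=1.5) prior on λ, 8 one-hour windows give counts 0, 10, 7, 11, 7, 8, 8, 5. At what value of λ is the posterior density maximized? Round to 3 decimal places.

6.053

Σ counts = 56. Posterior: Gamma(shape = 2.5+56 = 58.5, rate = 1.5+8 = 9.5).
Mode = (α−1)/β = 57.5/9.5 = 6.053.
Mean = α/β = 58.5/9.5 = 6.158.
This is the posterior mode — the MAP estimate.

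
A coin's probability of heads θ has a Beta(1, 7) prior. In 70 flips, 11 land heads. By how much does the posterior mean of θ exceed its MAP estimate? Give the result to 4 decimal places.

0.0091

Posterior: Beta(1+11, 7+59) = Beta(12, 66).
Mode = (12−1)/(12+66−2) = 11/76 = 0.1447.
Mean = 12/(12+66) = 12/78 = 0.1538.
Difference = 0.1538 − 0.1447 = 0.0091.
Right-skewed posterior ⇒ mode < mean.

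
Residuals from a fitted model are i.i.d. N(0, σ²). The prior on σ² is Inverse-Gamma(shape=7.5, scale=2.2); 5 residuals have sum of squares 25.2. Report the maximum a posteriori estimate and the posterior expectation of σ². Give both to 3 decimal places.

MAP: 1.345. Posterior mean: 1.644.

Posterior: Inverse-Gamma(shape = 7.5+5/2 = 10.0, scale = 2.2+25.2/2 = 14.8).
Mode = β/(α+1) = 14.8/11.0 = 1.345.
Mean = β/(α−1) = 14.8/9.0 = 1.644.
The mean is pulled above the mode by the posterior's right skew.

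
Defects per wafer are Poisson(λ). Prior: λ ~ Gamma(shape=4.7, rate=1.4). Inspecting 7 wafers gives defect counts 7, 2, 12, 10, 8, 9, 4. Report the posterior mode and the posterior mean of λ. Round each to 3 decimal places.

Σ counts = 52. Posterior: Gamma(shape = 4.7+52 = 56.7, rate = 1.4+7 = 8.4).
Mode = (α−1)/β = 55.7/8.4 = 6.631.
Mean = α/β = 56.7/8.4 = 6.750.

MAP = 6.631, posterior mean = 6.750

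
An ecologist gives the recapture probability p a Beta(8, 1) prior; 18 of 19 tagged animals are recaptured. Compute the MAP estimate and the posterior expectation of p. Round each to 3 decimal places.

MAP = 0.962; posterior mean = 0.929

Posterior: Beta(8+18, 1+1) = Beta(26, 2).
Mode = (26−1)/(26+2−2) = 25/26 = 0.962.
Mean = 26/(26+2) = 26/28 = 0.929.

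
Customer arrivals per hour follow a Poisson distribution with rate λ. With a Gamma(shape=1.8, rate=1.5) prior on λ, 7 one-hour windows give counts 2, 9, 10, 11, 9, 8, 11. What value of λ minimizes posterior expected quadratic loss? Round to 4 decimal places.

7.2706

Σ counts = 60. Posterior: Gamma(shape = 1.8+60 = 61.8, rate = 1.5+7 = 8.5).
Mode = (α−1)/β = 60.8/8.5 = 7.1529.
Mean = α/β = 61.8/8.5 = 7.2706.
Quadratic loss ⇒ the optimal estimator is the posterior mean.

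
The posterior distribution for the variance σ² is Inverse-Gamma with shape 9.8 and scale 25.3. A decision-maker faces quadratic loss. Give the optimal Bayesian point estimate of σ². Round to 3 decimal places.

2.875

Mode = β/(α+1) = 25.3/10.8 = 2.343.
Mean = β/(α−1) = 25.3/8.8 = 2.875.
Quadratic loss ⇒ the optimal estimator is the posterior mean.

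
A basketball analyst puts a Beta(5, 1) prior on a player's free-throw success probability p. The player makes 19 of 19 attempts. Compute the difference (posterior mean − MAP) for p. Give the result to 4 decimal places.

Posterior: Beta(5+19, 1+0) = Beta(24, 1).
Since β = 1 ≤ 1 and α > 1, the Beta density is monotone increasing on [0,1]; the mode is at 1.
Mean = 24/(24+1) = 0.9600.
Difference = 0.9600 − 1.0000 = -0.0400.
The posterior is left-skewed, so the mode exceeds the mean.

-0.0400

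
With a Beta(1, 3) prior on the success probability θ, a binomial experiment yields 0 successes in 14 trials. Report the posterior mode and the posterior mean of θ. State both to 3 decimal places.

Posterior: Beta(1+0, 3+14) = Beta(1, 17).
Since α = 1 ≤ 1 and β > 1, the Beta density is monotone decreasing on [0,1]; the mode is at 0.
Mean = 1/(1+17) = 0.056.

θ_MAP = 0.000, E[θ|data] = 0.056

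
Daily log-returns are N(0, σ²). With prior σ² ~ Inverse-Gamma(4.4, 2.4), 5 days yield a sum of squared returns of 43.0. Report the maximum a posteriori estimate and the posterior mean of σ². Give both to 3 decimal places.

MAP = 3.025, posterior mean = 4.051

Posterior: Inverse-Gamma(shape = 4.4+5/2 = 6.9, scale = 2.4+43.0/2 = 23.9).
Mode = β/(α+1) = 23.9/7.9 = 3.025.
Mean = β/(α−1) = 23.9/5.9 = 4.051.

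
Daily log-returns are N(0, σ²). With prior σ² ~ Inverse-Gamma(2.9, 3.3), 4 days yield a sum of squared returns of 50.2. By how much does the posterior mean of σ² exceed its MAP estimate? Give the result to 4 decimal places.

Posterior: Inverse-Gamma(shape = 2.9+4/2 = 4.9, scale = 3.3+50.2/2 = 28.4).
Mode = β/(α+1) = 28.4/5.9 = 4.8136.
Mean = β/(α−1) = 28.4/3.9 = 7.2821.
Difference = 7.2821 − 4.8136 = 2.4685.

2.4685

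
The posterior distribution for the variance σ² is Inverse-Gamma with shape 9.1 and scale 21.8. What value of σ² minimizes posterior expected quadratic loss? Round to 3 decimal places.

Mode = β/(α+1) = 21.8/10.1 = 2.158.
Mean = β/(α−1) = 21.8/8.1 = 2.691.
Quadratic loss ⇒ the optimal estimator is the posterior mean.

2.691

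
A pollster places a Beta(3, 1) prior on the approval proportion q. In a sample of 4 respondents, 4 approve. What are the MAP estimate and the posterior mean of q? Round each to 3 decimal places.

Posterior: Beta(3+4, 1+0) = Beta(7, 1).
Since β = 1 ≤ 1 and α > 1, the Beta density is monotone increasing on [0,1]; the mode is at 1.
Mean = 7/(7+1) = 0.875.

MAP estimate = 1.000, posterior mean = 0.875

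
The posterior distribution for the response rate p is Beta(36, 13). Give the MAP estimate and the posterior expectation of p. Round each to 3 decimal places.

Mode = (36−1)/(36+13−2) = 35/47 = 0.745.
Mean = 36/(36+13) = 36/49 = 0.735.
Left-skewed posterior ⇒ mean < mode.

MAP = 0.745, posterior mean = 0.735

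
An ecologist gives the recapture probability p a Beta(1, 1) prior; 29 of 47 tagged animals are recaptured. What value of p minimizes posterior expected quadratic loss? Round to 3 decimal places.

Posterior: Beta(1+29, 1+18) = Beta(30, 19).
Mode = (30−1)/(30+19−2) = 29/47 = 0.617.
With a flat prior the MAP equals the MLE, 29/47.
Mean = 30/(30+19) = 30/49 = 0.612.
Quadratic loss ⇒ the optimal estimator is the posterior mean.

0.612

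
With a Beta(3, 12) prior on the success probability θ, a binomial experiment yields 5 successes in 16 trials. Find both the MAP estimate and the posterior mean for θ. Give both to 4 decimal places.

MAP: 0.2414. Posterior mean: 0.2581.

Posterior: Beta(3+5, 12+11) = Beta(8, 23).
Mode = (8−1)/(8+23−2) = 7/29 = 0.2414.
Mean = 8/(8+23) = 8/31 = 0.2581.
The mean is pulled above the mode by the posterior's right skew.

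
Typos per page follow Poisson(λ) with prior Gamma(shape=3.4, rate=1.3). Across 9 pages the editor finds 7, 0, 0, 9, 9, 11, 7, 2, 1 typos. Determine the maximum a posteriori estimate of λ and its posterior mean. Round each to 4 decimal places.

MAP: 4.6990. Posterior mean: 4.7961.

Σ counts = 46. Posterior: Gamma(shape = 3.4+46 = 49.4, rate = 1.3+9 = 10.3).
Mode = (α−1)/β = 48.4/10.3 = 4.6990.
Mean = α/β = 49.4/10.3 = 4.7961.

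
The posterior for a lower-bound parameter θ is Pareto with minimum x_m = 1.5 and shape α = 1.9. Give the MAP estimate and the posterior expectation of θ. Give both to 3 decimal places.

The Pareto density is strictly decreasing on [x_m, ∞), so the mode is x_m = 1.500.
Mean = α·x_m/(α−1) = 1.9·1.5/0.9 = 3.167.

MAP: 1.500. Posterior mean: 3.167.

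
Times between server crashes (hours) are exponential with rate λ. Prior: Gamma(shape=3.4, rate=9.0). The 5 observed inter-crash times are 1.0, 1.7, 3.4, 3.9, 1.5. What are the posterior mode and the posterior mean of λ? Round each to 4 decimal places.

Σ times = 11.5. Posterior: Gamma(shape = 3.4+5 = 8.4, rate = 9.0+11.5 = 20.5).
Mode = (α−1)/β = 7.4/20.5 = 0.3610.
Mean = α/β = 8.4/20.5 = 0.4098.
Mean > mode: the posterior has a right tail.

λ_MAP = 0.3610, E[λ|data] = 0.4098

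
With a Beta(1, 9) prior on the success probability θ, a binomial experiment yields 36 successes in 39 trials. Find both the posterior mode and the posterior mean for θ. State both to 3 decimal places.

posterior mode = 0.766, posterior mean = 0.755

Posterior: Beta(1+36, 9+3) = Beta(37, 12).
Mode = (37−1)/(37+12−2) = 36/47 = 0.766.
Mean = 37/(37+12) = 37/49 = 0.755.
Left-skewed posterior ⇒ mean < mode.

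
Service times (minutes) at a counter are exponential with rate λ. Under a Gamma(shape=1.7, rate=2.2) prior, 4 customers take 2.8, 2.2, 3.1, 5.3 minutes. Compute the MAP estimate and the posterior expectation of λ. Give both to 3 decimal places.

Σ times = 13.4. Posterior: Gamma(shape = 1.7+4 = 5.7, rate = 2.2+13.4 = 15.6).
Mode = (α−1)/β = 4.7/15.6 = 0.301.
Mean = α/β = 5.7/15.6 = 0.365.
The posterior is right-skewed, so the mean exceeds the mode.

λ_MAP = 0.301, E[λ|data] = 0.365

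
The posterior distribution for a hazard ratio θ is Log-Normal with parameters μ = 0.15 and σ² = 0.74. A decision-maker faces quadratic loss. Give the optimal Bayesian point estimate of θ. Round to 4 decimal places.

1.6820

Mode = exp(μ − σ²) = exp(-0.59) = 0.5543.
Mean = exp(μ + σ²/2) = exp(0.520) = 1.6820.
Quadratic loss ⇒ the optimal estimator is the posterior mean.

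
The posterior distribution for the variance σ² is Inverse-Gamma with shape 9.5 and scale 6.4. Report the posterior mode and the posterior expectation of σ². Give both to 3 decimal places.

σ²_MAP = 0.610, E[σ²|data] = 0.753

Mode = β/(α+1) = 6.4/10.5 = 0.610.
Mean = β/(α−1) = 6.4/8.5 = 0.753.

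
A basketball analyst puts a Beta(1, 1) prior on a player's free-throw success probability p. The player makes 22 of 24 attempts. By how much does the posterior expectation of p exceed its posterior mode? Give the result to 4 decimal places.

Posterior: Beta(1+22, 1+2) = Beta(23, 3).
Mode = (23−1)/(23+3−2) = 22/24 = 0.9167.
With a flat prior the MAP equals the MLE, 22/24.
Mean = 23/(23+3) = 23/26 = 0.8846.
Difference = 0.8846 − 0.9167 = -0.0321.

-0.0321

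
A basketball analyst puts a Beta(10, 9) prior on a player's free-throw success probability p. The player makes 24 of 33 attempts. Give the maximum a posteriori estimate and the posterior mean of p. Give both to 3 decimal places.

MAP: 0.660. Posterior mean: 0.654.

Posterior: Beta(10+24, 9+9) = Beta(34, 18).
Mode = (34−1)/(34+18−2) = 33/50 = 0.660.
Mean = 34/(34+18) = 34/52 = 0.654.
The mean is pulled below the mode by the posterior's left skew.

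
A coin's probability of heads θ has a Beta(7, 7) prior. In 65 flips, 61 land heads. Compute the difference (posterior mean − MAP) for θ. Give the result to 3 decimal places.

-0.009

Posterior: Beta(7+61, 7+4) = Beta(68, 11).
Mode = (68−1)/(68+11−2) = 67/77 = 0.870.
Mean = 68/(68+11) = 68/79 = 0.861.
Difference = 0.861 − 0.870 = -0.009.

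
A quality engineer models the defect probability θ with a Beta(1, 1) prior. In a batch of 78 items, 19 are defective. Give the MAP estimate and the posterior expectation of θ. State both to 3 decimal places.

MAP = 0.244; posterior mean = 0.250

Posterior: Beta(1+19, 1+59) = Beta(20, 60).
Mode = (20−1)/(20+60−2) = 19/78 = 0.244.
Mean = 20/(20+60) = 20/80 = 0.250.
The posterior is right-skewed, so the mean exceeds the mode.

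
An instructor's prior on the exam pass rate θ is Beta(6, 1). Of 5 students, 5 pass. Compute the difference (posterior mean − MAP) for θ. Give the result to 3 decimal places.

-0.083

Posterior: Beta(6+5, 1+0) = Beta(11, 1).
Since β = 1 ≤ 1 and α > 1, the Beta density is monotone increasing on [0,1]; the mode is at 1.
Mean = 11/(11+1) = 0.917.
Difference = 0.917 − 1.000 = -0.083.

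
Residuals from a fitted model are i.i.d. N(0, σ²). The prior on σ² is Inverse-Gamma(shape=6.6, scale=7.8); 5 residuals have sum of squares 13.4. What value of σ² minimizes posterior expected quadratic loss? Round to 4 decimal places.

1.7901

Posterior: Inverse-Gamma(shape = 6.6+5/2 = 9.1, scale = 7.8+13.4/2 = 14.5).
Mode = β/(α+1) = 14.5/10.1 = 1.4356.
Mean = β/(α−1) = 14.5/8.1 = 1.7901.
Quadratic loss ⇒ the optimal estimator is the posterior mean.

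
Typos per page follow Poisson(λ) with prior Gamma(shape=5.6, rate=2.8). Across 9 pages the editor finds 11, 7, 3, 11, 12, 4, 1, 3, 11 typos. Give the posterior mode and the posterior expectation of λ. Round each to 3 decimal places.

MAP = 5.729; posterior mean = 5.814

Σ counts = 63. Posterior: Gamma(shape = 5.6+63 = 68.6, rate = 2.8+9 = 11.8).
Mode = (α−1)/β = 67.6/11.8 = 5.729.
Mean = α/β = 68.6/11.8 = 5.814.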